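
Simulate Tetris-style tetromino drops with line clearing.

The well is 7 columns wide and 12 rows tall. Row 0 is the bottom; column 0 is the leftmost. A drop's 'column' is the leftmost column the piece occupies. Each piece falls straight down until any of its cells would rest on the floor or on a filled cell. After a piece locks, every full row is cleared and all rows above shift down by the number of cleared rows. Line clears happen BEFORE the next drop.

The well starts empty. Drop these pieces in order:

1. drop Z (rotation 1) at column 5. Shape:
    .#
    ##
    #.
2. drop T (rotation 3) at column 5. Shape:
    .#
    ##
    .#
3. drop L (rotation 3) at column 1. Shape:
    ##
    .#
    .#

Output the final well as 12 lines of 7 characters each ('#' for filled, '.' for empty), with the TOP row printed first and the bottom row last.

Drop 1: Z rot1 at col 5 lands with bottom-row=0; cleared 0 line(s) (total 0); column heights now [0 0 0 0 0 2 3], max=3
Drop 2: T rot3 at col 5 lands with bottom-row=3; cleared 0 line(s) (total 0); column heights now [0 0 0 0 0 5 6], max=6
Drop 3: L rot3 at col 1 lands with bottom-row=0; cleared 0 line(s) (total 0); column heights now [0 3 3 0 0 5 6], max=6

Answer: .......
.......
.......
.......
.......
.......
......#
.....##
......#
.##...#
..#..##
..#..#.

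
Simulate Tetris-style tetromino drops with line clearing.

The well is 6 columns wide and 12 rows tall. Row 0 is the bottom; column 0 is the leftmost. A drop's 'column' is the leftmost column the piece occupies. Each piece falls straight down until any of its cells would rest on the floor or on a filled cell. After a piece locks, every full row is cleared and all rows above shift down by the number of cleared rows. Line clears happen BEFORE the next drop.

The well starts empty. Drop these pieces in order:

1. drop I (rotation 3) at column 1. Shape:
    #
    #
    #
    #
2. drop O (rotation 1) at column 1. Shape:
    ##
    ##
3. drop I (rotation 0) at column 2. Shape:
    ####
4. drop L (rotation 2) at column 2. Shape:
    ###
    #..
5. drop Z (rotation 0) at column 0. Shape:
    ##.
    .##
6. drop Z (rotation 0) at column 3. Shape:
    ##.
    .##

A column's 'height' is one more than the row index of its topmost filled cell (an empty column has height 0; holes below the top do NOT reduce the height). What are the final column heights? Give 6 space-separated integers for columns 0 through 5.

Drop 1: I rot3 at col 1 lands with bottom-row=0; cleared 0 line(s) (total 0); column heights now [0 4 0 0 0 0], max=4
Drop 2: O rot1 at col 1 lands with bottom-row=4; cleared 0 line(s) (total 0); column heights now [0 6 6 0 0 0], max=6
Drop 3: I rot0 at col 2 lands with bottom-row=6; cleared 0 line(s) (total 0); column heights now [0 6 7 7 7 7], max=7
Drop 4: L rot2 at col 2 lands with bottom-row=7; cleared 0 line(s) (total 0); column heights now [0 6 9 9 9 7], max=9
Drop 5: Z rot0 at col 0 lands with bottom-row=9; cleared 0 line(s) (total 0); column heights now [11 11 10 9 9 7], max=11
Drop 6: Z rot0 at col 3 lands with bottom-row=9; cleared 0 line(s) (total 0); column heights now [11 11 10 11 11 10], max=11

Answer: 11 11 10 11 11 10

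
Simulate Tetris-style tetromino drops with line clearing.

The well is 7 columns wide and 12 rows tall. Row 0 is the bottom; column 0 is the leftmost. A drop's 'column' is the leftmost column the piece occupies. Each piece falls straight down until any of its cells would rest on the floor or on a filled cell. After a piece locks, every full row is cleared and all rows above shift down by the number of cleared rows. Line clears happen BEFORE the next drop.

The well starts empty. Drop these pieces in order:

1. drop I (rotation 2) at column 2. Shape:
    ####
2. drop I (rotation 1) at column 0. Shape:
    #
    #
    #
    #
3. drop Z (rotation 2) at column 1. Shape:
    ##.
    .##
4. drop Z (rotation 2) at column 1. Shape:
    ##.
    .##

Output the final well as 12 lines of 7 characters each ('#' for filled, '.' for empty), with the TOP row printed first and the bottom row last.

Answer: .......
.......
.......
.......
.......
.......
.......
.##....
#.##...
###....
#.##...
#.####.

Derivation:
Drop 1: I rot2 at col 2 lands with bottom-row=0; cleared 0 line(s) (total 0); column heights now [0 0 1 1 1 1 0], max=1
Drop 2: I rot1 at col 0 lands with bottom-row=0; cleared 0 line(s) (total 0); column heights now [4 0 1 1 1 1 0], max=4
Drop 3: Z rot2 at col 1 lands with bottom-row=1; cleared 0 line(s) (total 0); column heights now [4 3 3 2 1 1 0], max=4
Drop 4: Z rot2 at col 1 lands with bottom-row=3; cleared 0 line(s) (total 0); column heights now [4 5 5 4 1 1 0], max=5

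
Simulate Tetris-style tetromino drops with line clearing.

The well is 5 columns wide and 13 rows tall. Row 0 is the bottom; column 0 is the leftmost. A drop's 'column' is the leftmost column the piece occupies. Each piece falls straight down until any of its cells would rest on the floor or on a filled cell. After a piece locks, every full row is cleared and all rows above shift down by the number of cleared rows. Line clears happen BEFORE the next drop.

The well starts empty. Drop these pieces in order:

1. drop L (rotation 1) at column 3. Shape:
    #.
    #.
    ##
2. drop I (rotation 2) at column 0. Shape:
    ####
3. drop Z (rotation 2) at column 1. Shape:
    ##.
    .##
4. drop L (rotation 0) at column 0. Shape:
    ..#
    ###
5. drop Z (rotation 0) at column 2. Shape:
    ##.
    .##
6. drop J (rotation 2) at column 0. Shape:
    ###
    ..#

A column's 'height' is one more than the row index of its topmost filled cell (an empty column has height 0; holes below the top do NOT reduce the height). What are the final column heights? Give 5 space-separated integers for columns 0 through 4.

Drop 1: L rot1 at col 3 lands with bottom-row=0; cleared 0 line(s) (total 0); column heights now [0 0 0 3 1], max=3
Drop 2: I rot2 at col 0 lands with bottom-row=3; cleared 0 line(s) (total 0); column heights now [4 4 4 4 1], max=4
Drop 3: Z rot2 at col 1 lands with bottom-row=4; cleared 0 line(s) (total 0); column heights now [4 6 6 5 1], max=6
Drop 4: L rot0 at col 0 lands with bottom-row=6; cleared 0 line(s) (total 0); column heights now [7 7 8 5 1], max=8
Drop 5: Z rot0 at col 2 lands with bottom-row=7; cleared 0 line(s) (total 0); column heights now [7 7 9 9 8], max=9
Drop 6: J rot2 at col 0 lands with bottom-row=9; cleared 0 line(s) (total 0); column heights now [11 11 11 9 8], max=11

Answer: 11 11 11 9 8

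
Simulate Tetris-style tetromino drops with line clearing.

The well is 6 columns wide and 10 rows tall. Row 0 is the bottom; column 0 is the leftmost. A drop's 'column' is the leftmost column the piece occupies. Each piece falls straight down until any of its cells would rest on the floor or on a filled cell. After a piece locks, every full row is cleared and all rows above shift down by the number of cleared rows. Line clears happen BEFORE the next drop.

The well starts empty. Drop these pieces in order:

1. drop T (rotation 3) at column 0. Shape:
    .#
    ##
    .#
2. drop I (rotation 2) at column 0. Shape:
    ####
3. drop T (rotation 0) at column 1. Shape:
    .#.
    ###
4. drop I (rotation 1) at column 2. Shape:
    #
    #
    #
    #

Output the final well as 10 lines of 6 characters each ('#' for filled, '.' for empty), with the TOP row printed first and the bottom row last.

Drop 1: T rot3 at col 0 lands with bottom-row=0; cleared 0 line(s) (total 0); column heights now [2 3 0 0 0 0], max=3
Drop 2: I rot2 at col 0 lands with bottom-row=3; cleared 0 line(s) (total 0); column heights now [4 4 4 4 0 0], max=4
Drop 3: T rot0 at col 1 lands with bottom-row=4; cleared 0 line(s) (total 0); column heights now [4 5 6 5 0 0], max=6
Drop 4: I rot1 at col 2 lands with bottom-row=6; cleared 0 line(s) (total 0); column heights now [4 5 10 5 0 0], max=10

Answer: ..#...
..#...
..#...
..#...
..#...
.###..
####..
.#....
##....
.#....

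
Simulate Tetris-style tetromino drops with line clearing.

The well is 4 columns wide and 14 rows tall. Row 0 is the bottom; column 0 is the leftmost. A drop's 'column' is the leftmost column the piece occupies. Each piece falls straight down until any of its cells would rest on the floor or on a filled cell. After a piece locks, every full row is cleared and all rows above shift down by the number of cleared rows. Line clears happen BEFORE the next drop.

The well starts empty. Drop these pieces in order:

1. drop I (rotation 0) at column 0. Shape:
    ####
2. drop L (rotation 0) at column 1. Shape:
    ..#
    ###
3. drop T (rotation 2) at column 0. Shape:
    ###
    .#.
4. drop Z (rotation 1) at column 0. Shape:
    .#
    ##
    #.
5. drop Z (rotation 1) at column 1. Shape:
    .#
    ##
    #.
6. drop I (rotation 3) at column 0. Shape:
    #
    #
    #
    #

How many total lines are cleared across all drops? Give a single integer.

Answer: 1

Derivation:
Drop 1: I rot0 at col 0 lands with bottom-row=0; cleared 1 line(s) (total 1); column heights now [0 0 0 0], max=0
Drop 2: L rot0 at col 1 lands with bottom-row=0; cleared 0 line(s) (total 1); column heights now [0 1 1 2], max=2
Drop 3: T rot2 at col 0 lands with bottom-row=1; cleared 0 line(s) (total 1); column heights now [3 3 3 2], max=3
Drop 4: Z rot1 at col 0 lands with bottom-row=3; cleared 0 line(s) (total 1); column heights now [5 6 3 2], max=6
Drop 5: Z rot1 at col 1 lands with bottom-row=6; cleared 0 line(s) (total 1); column heights now [5 8 9 2], max=9
Drop 6: I rot3 at col 0 lands with bottom-row=5; cleared 0 line(s) (total 1); column heights now [9 8 9 2], max=9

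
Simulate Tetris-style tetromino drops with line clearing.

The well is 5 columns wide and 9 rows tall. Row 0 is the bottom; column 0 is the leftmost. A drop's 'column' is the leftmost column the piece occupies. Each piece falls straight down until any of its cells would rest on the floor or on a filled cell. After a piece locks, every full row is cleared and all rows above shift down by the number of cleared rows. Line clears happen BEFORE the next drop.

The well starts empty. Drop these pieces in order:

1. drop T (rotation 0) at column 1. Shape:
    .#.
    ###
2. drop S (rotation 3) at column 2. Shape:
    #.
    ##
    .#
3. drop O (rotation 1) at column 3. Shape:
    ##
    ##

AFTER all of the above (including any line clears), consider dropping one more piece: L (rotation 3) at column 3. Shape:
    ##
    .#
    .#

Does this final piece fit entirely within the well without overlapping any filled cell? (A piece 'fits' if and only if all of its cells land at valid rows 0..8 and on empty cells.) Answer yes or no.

Drop 1: T rot0 at col 1 lands with bottom-row=0; cleared 0 line(s) (total 0); column heights now [0 1 2 1 0], max=2
Drop 2: S rot3 at col 2 lands with bottom-row=1; cleared 0 line(s) (total 0); column heights now [0 1 4 3 0], max=4
Drop 3: O rot1 at col 3 lands with bottom-row=3; cleared 0 line(s) (total 0); column heights now [0 1 4 5 5], max=5
Test piece L rot3 at col 3 (width 2): heights before test = [0 1 4 5 5]; fits = True

Answer: yes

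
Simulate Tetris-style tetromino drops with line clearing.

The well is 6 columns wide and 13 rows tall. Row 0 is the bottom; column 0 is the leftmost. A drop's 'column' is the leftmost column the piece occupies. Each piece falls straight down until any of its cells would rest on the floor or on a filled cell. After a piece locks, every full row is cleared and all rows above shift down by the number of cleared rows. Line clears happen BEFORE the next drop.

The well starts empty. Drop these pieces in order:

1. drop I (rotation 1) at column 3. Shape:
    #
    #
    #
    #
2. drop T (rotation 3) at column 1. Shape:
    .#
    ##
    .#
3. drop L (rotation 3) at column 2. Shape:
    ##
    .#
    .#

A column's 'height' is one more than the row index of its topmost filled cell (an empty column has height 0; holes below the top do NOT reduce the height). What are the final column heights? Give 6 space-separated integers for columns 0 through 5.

Answer: 0 2 7 7 0 0

Derivation:
Drop 1: I rot1 at col 3 lands with bottom-row=0; cleared 0 line(s) (total 0); column heights now [0 0 0 4 0 0], max=4
Drop 2: T rot3 at col 1 lands with bottom-row=0; cleared 0 line(s) (total 0); column heights now [0 2 3 4 0 0], max=4
Drop 3: L rot3 at col 2 lands with bottom-row=4; cleared 0 line(s) (total 0); column heights now [0 2 7 7 0 0], max=7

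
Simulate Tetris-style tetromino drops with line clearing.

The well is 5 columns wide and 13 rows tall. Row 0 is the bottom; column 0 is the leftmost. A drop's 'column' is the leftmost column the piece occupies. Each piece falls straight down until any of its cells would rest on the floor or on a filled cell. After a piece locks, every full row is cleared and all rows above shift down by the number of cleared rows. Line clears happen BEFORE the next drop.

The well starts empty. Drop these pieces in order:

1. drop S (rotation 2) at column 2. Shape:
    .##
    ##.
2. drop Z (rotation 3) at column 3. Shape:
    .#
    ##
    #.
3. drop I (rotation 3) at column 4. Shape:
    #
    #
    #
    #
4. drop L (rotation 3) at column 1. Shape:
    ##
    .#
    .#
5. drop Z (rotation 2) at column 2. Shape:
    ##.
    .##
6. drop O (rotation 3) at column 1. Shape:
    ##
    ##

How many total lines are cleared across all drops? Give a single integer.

Drop 1: S rot2 at col 2 lands with bottom-row=0; cleared 0 line(s) (total 0); column heights now [0 0 1 2 2], max=2
Drop 2: Z rot3 at col 3 lands with bottom-row=2; cleared 0 line(s) (total 0); column heights now [0 0 1 4 5], max=5
Drop 3: I rot3 at col 4 lands with bottom-row=5; cleared 0 line(s) (total 0); column heights now [0 0 1 4 9], max=9
Drop 4: L rot3 at col 1 lands with bottom-row=1; cleared 0 line(s) (total 0); column heights now [0 4 4 4 9], max=9
Drop 5: Z rot2 at col 2 lands with bottom-row=9; cleared 0 line(s) (total 0); column heights now [0 4 11 11 10], max=11
Drop 6: O rot3 at col 1 lands with bottom-row=11; cleared 0 line(s) (total 0); column heights now [0 13 13 11 10], max=13

Answer: 0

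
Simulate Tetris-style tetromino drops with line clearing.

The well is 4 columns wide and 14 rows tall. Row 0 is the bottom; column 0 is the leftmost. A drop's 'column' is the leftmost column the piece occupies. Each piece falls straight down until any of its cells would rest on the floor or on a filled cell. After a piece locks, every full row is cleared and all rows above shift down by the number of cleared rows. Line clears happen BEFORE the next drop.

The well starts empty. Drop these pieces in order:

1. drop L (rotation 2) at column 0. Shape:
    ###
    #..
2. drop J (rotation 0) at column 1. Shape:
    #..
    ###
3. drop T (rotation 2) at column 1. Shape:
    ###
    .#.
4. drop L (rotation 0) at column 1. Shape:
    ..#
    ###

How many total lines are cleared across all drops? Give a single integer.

Answer: 0

Derivation:
Drop 1: L rot2 at col 0 lands with bottom-row=0; cleared 0 line(s) (total 0); column heights now [2 2 2 0], max=2
Drop 2: J rot0 at col 1 lands with bottom-row=2; cleared 0 line(s) (total 0); column heights now [2 4 3 3], max=4
Drop 3: T rot2 at col 1 lands with bottom-row=3; cleared 0 line(s) (total 0); column heights now [2 5 5 5], max=5
Drop 4: L rot0 at col 1 lands with bottom-row=5; cleared 0 line(s) (total 0); column heights now [2 6 6 7], max=7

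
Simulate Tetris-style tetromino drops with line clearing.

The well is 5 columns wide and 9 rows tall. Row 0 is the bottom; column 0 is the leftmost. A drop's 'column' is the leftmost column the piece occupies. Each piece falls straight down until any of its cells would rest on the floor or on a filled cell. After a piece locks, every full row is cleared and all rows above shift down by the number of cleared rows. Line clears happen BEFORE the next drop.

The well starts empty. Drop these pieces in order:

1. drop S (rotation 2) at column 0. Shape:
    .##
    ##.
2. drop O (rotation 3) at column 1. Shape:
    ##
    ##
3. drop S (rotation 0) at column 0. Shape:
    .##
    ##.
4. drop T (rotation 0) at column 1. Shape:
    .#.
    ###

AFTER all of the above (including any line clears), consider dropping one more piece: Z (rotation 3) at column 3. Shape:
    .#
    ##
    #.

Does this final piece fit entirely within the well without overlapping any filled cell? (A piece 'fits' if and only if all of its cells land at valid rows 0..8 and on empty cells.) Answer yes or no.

Answer: no

Derivation:
Drop 1: S rot2 at col 0 lands with bottom-row=0; cleared 0 line(s) (total 0); column heights now [1 2 2 0 0], max=2
Drop 2: O rot3 at col 1 lands with bottom-row=2; cleared 0 line(s) (total 0); column heights now [1 4 4 0 0], max=4
Drop 3: S rot0 at col 0 lands with bottom-row=4; cleared 0 line(s) (total 0); column heights now [5 6 6 0 0], max=6
Drop 4: T rot0 at col 1 lands with bottom-row=6; cleared 0 line(s) (total 0); column heights now [5 7 8 7 0], max=8
Test piece Z rot3 at col 3 (width 2): heights before test = [5 7 8 7 0]; fits = False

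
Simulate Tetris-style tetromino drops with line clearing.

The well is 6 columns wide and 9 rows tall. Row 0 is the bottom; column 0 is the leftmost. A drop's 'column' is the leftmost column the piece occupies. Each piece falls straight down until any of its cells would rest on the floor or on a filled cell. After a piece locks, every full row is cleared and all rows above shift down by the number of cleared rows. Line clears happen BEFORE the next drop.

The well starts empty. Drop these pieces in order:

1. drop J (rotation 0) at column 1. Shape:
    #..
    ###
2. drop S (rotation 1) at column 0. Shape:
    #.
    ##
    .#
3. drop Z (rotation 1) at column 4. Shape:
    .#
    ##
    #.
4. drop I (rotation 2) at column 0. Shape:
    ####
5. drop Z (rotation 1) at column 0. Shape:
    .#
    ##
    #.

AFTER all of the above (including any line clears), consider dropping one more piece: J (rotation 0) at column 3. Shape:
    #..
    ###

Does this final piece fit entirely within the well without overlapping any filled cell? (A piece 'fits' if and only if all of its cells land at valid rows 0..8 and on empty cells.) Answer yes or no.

Answer: yes

Derivation:
Drop 1: J rot0 at col 1 lands with bottom-row=0; cleared 0 line(s) (total 0); column heights now [0 2 1 1 0 0], max=2
Drop 2: S rot1 at col 0 lands with bottom-row=2; cleared 0 line(s) (total 0); column heights now [5 4 1 1 0 0], max=5
Drop 3: Z rot1 at col 4 lands with bottom-row=0; cleared 0 line(s) (total 0); column heights now [5 4 1 1 2 3], max=5
Drop 4: I rot2 at col 0 lands with bottom-row=5; cleared 0 line(s) (total 0); column heights now [6 6 6 6 2 3], max=6
Drop 5: Z rot1 at col 0 lands with bottom-row=6; cleared 0 line(s) (total 0); column heights now [8 9 6 6 2 3], max=9
Test piece J rot0 at col 3 (width 3): heights before test = [8 9 6 6 2 3]; fits = True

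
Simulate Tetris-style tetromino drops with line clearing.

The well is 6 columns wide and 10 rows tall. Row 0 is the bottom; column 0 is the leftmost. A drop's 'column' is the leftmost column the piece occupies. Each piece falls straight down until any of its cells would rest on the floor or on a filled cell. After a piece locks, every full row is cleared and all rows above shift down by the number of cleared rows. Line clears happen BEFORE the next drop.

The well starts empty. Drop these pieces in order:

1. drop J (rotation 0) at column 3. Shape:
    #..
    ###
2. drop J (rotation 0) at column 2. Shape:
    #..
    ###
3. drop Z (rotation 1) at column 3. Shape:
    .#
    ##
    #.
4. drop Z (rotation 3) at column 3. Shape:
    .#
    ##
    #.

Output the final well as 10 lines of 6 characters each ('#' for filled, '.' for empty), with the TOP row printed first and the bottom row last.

Drop 1: J rot0 at col 3 lands with bottom-row=0; cleared 0 line(s) (total 0); column heights now [0 0 0 2 1 1], max=2
Drop 2: J rot0 at col 2 lands with bottom-row=2; cleared 0 line(s) (total 0); column heights now [0 0 4 3 3 1], max=4
Drop 3: Z rot1 at col 3 lands with bottom-row=3; cleared 0 line(s) (total 0); column heights now [0 0 4 5 6 1], max=6
Drop 4: Z rot3 at col 3 lands with bottom-row=5; cleared 0 line(s) (total 0); column heights now [0 0 4 7 8 1], max=8

Answer: ......
......
....#.
...##.
...##.
...##.
..##..
..###.
...#..
...###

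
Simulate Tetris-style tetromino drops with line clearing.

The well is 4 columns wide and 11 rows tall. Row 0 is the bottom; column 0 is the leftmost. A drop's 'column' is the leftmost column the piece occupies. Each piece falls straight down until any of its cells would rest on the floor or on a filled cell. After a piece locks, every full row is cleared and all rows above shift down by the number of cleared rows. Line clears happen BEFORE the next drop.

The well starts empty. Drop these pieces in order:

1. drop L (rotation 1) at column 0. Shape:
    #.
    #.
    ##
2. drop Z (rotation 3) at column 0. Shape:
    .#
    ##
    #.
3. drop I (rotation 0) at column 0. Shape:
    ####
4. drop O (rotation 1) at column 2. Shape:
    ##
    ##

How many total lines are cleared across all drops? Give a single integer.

Answer: 2

Derivation:
Drop 1: L rot1 at col 0 lands with bottom-row=0; cleared 0 line(s) (total 0); column heights now [3 1 0 0], max=3
Drop 2: Z rot3 at col 0 lands with bottom-row=3; cleared 0 line(s) (total 0); column heights now [5 6 0 0], max=6
Drop 3: I rot0 at col 0 lands with bottom-row=6; cleared 1 line(s) (total 1); column heights now [5 6 0 0], max=6
Drop 4: O rot1 at col 2 lands with bottom-row=0; cleared 1 line(s) (total 2); column heights now [4 5 1 1], max=5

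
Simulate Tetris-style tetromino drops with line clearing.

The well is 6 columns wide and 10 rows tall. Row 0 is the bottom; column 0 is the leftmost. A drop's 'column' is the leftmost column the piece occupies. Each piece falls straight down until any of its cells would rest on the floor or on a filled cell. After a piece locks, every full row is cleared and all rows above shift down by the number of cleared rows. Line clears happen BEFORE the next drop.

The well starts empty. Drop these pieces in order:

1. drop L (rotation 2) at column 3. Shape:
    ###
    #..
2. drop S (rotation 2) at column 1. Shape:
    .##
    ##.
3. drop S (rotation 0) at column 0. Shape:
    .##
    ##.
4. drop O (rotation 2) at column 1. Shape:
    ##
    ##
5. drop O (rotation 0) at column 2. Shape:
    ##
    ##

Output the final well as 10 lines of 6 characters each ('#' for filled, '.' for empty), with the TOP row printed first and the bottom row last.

Answer: ......
......
..##..
..##..
.##...
.##...
.##...
####..
.#####
...#..

Derivation:
Drop 1: L rot2 at col 3 lands with bottom-row=0; cleared 0 line(s) (total 0); column heights now [0 0 0 2 2 2], max=2
Drop 2: S rot2 at col 1 lands with bottom-row=1; cleared 0 line(s) (total 0); column heights now [0 2 3 3 2 2], max=3
Drop 3: S rot0 at col 0 lands with bottom-row=2; cleared 0 line(s) (total 0); column heights now [3 4 4 3 2 2], max=4
Drop 4: O rot2 at col 1 lands with bottom-row=4; cleared 0 line(s) (total 0); column heights now [3 6 6 3 2 2], max=6
Drop 5: O rot0 at col 2 lands with bottom-row=6; cleared 0 line(s) (total 0); column heights now [3 6 8 8 2 2], max=8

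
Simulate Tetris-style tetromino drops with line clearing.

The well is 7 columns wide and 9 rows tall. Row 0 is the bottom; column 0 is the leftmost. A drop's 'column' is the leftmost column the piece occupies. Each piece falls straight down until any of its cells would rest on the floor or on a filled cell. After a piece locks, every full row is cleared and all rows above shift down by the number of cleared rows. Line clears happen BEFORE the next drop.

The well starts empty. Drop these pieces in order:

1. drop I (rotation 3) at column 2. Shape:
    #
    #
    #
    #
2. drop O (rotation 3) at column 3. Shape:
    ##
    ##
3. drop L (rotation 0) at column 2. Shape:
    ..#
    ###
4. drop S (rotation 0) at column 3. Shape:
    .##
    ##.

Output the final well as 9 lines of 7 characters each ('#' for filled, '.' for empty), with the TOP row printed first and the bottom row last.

Answer: .......
....##.
...##..
....#..
..###..
..#....
..#....
..###..
..###..

Derivation:
Drop 1: I rot3 at col 2 lands with bottom-row=0; cleared 0 line(s) (total 0); column heights now [0 0 4 0 0 0 0], max=4
Drop 2: O rot3 at col 3 lands with bottom-row=0; cleared 0 line(s) (total 0); column heights now [0 0 4 2 2 0 0], max=4
Drop 3: L rot0 at col 2 lands with bottom-row=4; cleared 0 line(s) (total 0); column heights now [0 0 5 5 6 0 0], max=6
Drop 4: S rot0 at col 3 lands with bottom-row=6; cleared 0 line(s) (total 0); column heights now [0 0 5 7 8 8 0], max=8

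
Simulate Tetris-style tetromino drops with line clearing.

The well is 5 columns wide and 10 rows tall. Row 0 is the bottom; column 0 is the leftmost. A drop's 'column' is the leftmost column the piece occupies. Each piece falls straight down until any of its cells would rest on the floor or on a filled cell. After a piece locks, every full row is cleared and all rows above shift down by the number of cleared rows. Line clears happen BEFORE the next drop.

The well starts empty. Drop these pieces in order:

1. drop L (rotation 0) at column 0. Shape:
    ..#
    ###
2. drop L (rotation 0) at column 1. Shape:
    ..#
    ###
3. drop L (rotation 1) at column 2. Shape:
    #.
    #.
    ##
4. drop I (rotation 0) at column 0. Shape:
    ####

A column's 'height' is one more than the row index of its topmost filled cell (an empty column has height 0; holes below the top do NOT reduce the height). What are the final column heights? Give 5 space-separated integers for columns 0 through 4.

Answer: 8 8 8 8 0

Derivation:
Drop 1: L rot0 at col 0 lands with bottom-row=0; cleared 0 line(s) (total 0); column heights now [1 1 2 0 0], max=2
Drop 2: L rot0 at col 1 lands with bottom-row=2; cleared 0 line(s) (total 0); column heights now [1 3 3 4 0], max=4
Drop 3: L rot1 at col 2 lands with bottom-row=4; cleared 0 line(s) (total 0); column heights now [1 3 7 5 0], max=7
Drop 4: I rot0 at col 0 lands with bottom-row=7; cleared 0 line(s) (total 0); column heights now [8 8 8 8 0], max=8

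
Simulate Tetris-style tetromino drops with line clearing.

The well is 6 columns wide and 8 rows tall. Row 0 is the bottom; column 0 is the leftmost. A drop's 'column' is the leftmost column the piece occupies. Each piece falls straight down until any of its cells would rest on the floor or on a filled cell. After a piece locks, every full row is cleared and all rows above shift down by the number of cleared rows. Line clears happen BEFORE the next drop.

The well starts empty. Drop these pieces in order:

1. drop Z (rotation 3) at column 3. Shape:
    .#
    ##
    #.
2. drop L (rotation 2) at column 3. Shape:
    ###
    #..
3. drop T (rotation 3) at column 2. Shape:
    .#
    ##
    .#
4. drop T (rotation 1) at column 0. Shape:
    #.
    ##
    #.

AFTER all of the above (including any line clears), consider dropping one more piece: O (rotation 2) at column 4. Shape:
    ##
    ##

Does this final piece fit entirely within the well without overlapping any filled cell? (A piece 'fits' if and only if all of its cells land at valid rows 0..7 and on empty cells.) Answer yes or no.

Answer: yes

Derivation:
Drop 1: Z rot3 at col 3 lands with bottom-row=0; cleared 0 line(s) (total 0); column heights now [0 0 0 2 3 0], max=3
Drop 2: L rot2 at col 3 lands with bottom-row=2; cleared 0 line(s) (total 0); column heights now [0 0 0 4 4 4], max=4
Drop 3: T rot3 at col 2 lands with bottom-row=4; cleared 0 line(s) (total 0); column heights now [0 0 6 7 4 4], max=7
Drop 4: T rot1 at col 0 lands with bottom-row=0; cleared 0 line(s) (total 0); column heights now [3 2 6 7 4 4], max=7
Test piece O rot2 at col 4 (width 2): heights before test = [3 2 6 7 4 4]; fits = True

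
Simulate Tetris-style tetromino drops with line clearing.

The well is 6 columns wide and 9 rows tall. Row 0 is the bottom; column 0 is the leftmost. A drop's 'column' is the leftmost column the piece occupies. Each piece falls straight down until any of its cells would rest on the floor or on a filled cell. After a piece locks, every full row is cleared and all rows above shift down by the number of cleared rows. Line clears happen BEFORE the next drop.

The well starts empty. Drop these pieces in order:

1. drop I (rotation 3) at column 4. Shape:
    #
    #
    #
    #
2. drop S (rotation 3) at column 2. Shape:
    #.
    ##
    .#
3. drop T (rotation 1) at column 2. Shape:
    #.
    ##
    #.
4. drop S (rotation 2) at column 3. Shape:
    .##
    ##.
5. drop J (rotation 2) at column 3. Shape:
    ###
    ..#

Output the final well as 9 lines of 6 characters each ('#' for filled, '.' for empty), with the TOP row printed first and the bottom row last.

Answer: ...###
.....#
....##
..###.
..##..
..#.#.
..#.#.
..###.
...##.

Derivation:
Drop 1: I rot3 at col 4 lands with bottom-row=0; cleared 0 line(s) (total 0); column heights now [0 0 0 0 4 0], max=4
Drop 2: S rot3 at col 2 lands with bottom-row=0; cleared 0 line(s) (total 0); column heights now [0 0 3 2 4 0], max=4
Drop 3: T rot1 at col 2 lands with bottom-row=3; cleared 0 line(s) (total 0); column heights now [0 0 6 5 4 0], max=6
Drop 4: S rot2 at col 3 lands with bottom-row=5; cleared 0 line(s) (total 0); column heights now [0 0 6 6 7 7], max=7
Drop 5: J rot2 at col 3 lands with bottom-row=7; cleared 0 line(s) (total 0); column heights now [0 0 6 9 9 9], max=9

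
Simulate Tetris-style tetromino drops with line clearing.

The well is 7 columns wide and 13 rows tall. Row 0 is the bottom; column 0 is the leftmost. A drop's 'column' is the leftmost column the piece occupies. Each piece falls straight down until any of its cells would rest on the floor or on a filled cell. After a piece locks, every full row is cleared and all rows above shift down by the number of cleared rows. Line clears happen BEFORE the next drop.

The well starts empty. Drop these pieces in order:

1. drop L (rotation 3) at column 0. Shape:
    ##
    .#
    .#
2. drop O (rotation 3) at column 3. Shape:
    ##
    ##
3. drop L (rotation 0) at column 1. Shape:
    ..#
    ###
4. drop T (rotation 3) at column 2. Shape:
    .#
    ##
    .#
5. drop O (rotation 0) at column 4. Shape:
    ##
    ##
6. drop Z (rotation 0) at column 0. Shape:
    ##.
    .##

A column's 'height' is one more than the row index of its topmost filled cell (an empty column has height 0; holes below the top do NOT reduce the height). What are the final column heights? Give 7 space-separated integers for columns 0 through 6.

Answer: 9 9 8 8 4 4 0

Derivation:
Drop 1: L rot3 at col 0 lands with bottom-row=0; cleared 0 line(s) (total 0); column heights now [3 3 0 0 0 0 0], max=3
Drop 2: O rot3 at col 3 lands with bottom-row=0; cleared 0 line(s) (total 0); column heights now [3 3 0 2 2 0 0], max=3
Drop 3: L rot0 at col 1 lands with bottom-row=3; cleared 0 line(s) (total 0); column heights now [3 4 4 5 2 0 0], max=5
Drop 4: T rot3 at col 2 lands with bottom-row=5; cleared 0 line(s) (total 0); column heights now [3 4 7 8 2 0 0], max=8
Drop 5: O rot0 at col 4 lands with bottom-row=2; cleared 0 line(s) (total 0); column heights now [3 4 7 8 4 4 0], max=8
Drop 6: Z rot0 at col 0 lands with bottom-row=7; cleared 0 line(s) (total 0); column heights now [9 9 8 8 4 4 0], max=9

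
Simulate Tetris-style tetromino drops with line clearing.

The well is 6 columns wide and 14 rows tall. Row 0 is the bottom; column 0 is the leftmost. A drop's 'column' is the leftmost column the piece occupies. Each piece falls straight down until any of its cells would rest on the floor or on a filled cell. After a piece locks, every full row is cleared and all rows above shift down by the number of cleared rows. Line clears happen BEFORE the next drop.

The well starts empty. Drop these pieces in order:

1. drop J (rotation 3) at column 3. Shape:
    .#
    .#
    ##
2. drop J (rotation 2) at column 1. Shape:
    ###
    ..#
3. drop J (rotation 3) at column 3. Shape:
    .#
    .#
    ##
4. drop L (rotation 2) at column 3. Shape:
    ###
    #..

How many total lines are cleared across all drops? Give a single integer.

Answer: 0

Derivation:
Drop 1: J rot3 at col 3 lands with bottom-row=0; cleared 0 line(s) (total 0); column heights now [0 0 0 1 3 0], max=3
Drop 2: J rot2 at col 1 lands with bottom-row=1; cleared 0 line(s) (total 0); column heights now [0 3 3 3 3 0], max=3
Drop 3: J rot3 at col 3 lands with bottom-row=3; cleared 0 line(s) (total 0); column heights now [0 3 3 4 6 0], max=6
Drop 4: L rot2 at col 3 lands with bottom-row=5; cleared 0 line(s) (total 0); column heights now [0 3 3 7 7 7], max=7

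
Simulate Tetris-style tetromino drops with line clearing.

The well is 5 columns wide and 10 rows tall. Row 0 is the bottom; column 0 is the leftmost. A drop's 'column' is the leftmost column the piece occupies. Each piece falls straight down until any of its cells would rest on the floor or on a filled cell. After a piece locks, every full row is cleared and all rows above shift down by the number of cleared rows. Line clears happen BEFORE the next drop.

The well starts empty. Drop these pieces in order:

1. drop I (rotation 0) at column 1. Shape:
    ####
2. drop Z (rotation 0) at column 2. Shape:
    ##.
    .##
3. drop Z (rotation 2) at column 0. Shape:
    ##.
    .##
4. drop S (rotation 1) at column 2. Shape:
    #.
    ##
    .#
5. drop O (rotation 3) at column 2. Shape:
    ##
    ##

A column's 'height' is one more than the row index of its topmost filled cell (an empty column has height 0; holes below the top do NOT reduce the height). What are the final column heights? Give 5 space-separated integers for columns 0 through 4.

Drop 1: I rot0 at col 1 lands with bottom-row=0; cleared 0 line(s) (total 0); column heights now [0 1 1 1 1], max=1
Drop 2: Z rot0 at col 2 lands with bottom-row=1; cleared 0 line(s) (total 0); column heights now [0 1 3 3 2], max=3
Drop 3: Z rot2 at col 0 lands with bottom-row=3; cleared 0 line(s) (total 0); column heights now [5 5 4 3 2], max=5
Drop 4: S rot1 at col 2 lands with bottom-row=3; cleared 0 line(s) (total 0); column heights now [5 5 6 5 2], max=6
Drop 5: O rot3 at col 2 lands with bottom-row=6; cleared 0 line(s) (total 0); column heights now [5 5 8 8 2], max=8

Answer: 5 5 8 8 2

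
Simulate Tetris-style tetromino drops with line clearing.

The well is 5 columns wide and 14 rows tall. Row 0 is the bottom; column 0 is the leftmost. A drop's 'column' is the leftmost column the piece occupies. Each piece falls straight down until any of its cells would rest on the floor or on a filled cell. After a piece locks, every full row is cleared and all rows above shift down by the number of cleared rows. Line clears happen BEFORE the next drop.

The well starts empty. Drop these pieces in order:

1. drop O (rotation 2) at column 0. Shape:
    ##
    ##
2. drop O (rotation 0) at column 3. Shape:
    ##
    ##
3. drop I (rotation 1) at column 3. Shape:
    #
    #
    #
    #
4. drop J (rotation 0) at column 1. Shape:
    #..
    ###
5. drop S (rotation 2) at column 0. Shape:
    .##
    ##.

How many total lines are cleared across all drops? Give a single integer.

Answer: 0

Derivation:
Drop 1: O rot2 at col 0 lands with bottom-row=0; cleared 0 line(s) (total 0); column heights now [2 2 0 0 0], max=2
Drop 2: O rot0 at col 3 lands with bottom-row=0; cleared 0 line(s) (total 0); column heights now [2 2 0 2 2], max=2
Drop 3: I rot1 at col 3 lands with bottom-row=2; cleared 0 line(s) (total 0); column heights now [2 2 0 6 2], max=6
Drop 4: J rot0 at col 1 lands with bottom-row=6; cleared 0 line(s) (total 0); column heights now [2 8 7 7 2], max=8
Drop 5: S rot2 at col 0 lands with bottom-row=8; cleared 0 line(s) (total 0); column heights now [9 10 10 7 2], max=10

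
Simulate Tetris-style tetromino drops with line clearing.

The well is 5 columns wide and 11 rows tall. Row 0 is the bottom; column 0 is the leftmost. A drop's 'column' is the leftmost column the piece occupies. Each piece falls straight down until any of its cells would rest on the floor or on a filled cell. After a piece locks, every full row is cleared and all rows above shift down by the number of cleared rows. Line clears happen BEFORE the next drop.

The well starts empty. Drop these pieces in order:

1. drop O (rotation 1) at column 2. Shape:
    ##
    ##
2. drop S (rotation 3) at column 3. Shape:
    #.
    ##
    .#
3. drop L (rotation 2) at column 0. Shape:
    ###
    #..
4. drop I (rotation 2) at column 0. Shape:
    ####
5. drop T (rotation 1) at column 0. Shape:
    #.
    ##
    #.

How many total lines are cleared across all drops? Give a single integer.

Drop 1: O rot1 at col 2 lands with bottom-row=0; cleared 0 line(s) (total 0); column heights now [0 0 2 2 0], max=2
Drop 2: S rot3 at col 3 lands with bottom-row=1; cleared 0 line(s) (total 0); column heights now [0 0 2 4 3], max=4
Drop 3: L rot2 at col 0 lands with bottom-row=1; cleared 1 line(s) (total 1); column heights now [2 0 2 3 2], max=3
Drop 4: I rot2 at col 0 lands with bottom-row=3; cleared 0 line(s) (total 1); column heights now [4 4 4 4 2], max=4
Drop 5: T rot1 at col 0 lands with bottom-row=4; cleared 0 line(s) (total 1); column heights now [7 6 4 4 2], max=7

Answer: 1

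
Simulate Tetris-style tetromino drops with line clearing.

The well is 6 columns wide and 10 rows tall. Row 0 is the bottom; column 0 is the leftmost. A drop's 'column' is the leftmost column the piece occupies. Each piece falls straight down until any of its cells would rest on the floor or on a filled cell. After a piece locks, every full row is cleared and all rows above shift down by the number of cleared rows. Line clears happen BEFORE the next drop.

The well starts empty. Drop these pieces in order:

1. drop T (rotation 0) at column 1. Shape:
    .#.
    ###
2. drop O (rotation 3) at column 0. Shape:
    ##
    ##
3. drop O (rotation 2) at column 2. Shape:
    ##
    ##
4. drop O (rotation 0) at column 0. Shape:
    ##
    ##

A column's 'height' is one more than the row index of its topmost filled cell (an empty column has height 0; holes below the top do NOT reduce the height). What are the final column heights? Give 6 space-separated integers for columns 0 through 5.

Drop 1: T rot0 at col 1 lands with bottom-row=0; cleared 0 line(s) (total 0); column heights now [0 1 2 1 0 0], max=2
Drop 2: O rot3 at col 0 lands with bottom-row=1; cleared 0 line(s) (total 0); column heights now [3 3 2 1 0 0], max=3
Drop 3: O rot2 at col 2 lands with bottom-row=2; cleared 0 line(s) (total 0); column heights now [3 3 4 4 0 0], max=4
Drop 4: O rot0 at col 0 lands with bottom-row=3; cleared 0 line(s) (total 0); column heights now [5 5 4 4 0 0], max=5

Answer: 5 5 4 4 0 0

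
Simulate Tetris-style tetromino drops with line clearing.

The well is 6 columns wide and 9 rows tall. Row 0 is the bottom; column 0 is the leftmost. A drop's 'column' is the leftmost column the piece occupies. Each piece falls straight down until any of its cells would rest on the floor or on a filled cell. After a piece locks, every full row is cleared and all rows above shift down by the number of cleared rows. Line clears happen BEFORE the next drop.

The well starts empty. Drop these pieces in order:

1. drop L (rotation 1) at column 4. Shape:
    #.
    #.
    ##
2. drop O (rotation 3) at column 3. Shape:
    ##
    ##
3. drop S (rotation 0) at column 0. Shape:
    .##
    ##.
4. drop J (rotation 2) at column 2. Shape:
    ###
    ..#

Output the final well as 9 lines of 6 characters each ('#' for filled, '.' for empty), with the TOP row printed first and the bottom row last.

Drop 1: L rot1 at col 4 lands with bottom-row=0; cleared 0 line(s) (total 0); column heights now [0 0 0 0 3 1], max=3
Drop 2: O rot3 at col 3 lands with bottom-row=3; cleared 0 line(s) (total 0); column heights now [0 0 0 5 5 1], max=5
Drop 3: S rot0 at col 0 lands with bottom-row=0; cleared 0 line(s) (total 0); column heights now [1 2 2 5 5 1], max=5
Drop 4: J rot2 at col 2 lands with bottom-row=5; cleared 0 line(s) (total 0); column heights now [1 2 7 7 7 1], max=7

Answer: ......
......
..###.
....#.
...##.
...##.
....#.
.##.#.
##..##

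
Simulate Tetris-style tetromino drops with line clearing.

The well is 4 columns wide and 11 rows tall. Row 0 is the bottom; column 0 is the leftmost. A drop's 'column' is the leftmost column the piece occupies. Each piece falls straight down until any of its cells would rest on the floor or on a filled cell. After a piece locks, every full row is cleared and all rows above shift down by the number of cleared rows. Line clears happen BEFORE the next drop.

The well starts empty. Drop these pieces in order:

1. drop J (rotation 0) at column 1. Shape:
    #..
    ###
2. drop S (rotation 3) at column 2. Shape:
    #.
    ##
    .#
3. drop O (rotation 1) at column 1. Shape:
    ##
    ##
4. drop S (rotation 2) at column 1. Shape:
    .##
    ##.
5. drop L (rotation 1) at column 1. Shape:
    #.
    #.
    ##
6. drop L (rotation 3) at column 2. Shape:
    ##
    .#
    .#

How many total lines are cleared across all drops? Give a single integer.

Drop 1: J rot0 at col 1 lands with bottom-row=0; cleared 0 line(s) (total 0); column heights now [0 2 1 1], max=2
Drop 2: S rot3 at col 2 lands with bottom-row=1; cleared 0 line(s) (total 0); column heights now [0 2 4 3], max=4
Drop 3: O rot1 at col 1 lands with bottom-row=4; cleared 0 line(s) (total 0); column heights now [0 6 6 3], max=6
Drop 4: S rot2 at col 1 lands with bottom-row=6; cleared 0 line(s) (total 0); column heights now [0 7 8 8], max=8
Drop 5: L rot1 at col 1 lands with bottom-row=8; cleared 0 line(s) (total 0); column heights now [0 11 9 8], max=11
Drop 6: L rot3 at col 2 lands with bottom-row=8; cleared 0 line(s) (total 0); column heights now [0 11 11 11], max=11

Answer: 0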